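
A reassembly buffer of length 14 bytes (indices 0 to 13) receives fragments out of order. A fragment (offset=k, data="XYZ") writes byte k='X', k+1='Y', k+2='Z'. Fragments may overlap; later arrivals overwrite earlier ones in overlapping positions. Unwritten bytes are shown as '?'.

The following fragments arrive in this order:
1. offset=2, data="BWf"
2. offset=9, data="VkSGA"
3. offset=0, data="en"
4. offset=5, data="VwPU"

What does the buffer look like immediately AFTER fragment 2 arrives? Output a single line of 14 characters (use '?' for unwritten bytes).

Answer: ??BWf????VkSGA

Derivation:
Fragment 1: offset=2 data="BWf" -> buffer=??BWf?????????
Fragment 2: offset=9 data="VkSGA" -> buffer=??BWf????VkSGA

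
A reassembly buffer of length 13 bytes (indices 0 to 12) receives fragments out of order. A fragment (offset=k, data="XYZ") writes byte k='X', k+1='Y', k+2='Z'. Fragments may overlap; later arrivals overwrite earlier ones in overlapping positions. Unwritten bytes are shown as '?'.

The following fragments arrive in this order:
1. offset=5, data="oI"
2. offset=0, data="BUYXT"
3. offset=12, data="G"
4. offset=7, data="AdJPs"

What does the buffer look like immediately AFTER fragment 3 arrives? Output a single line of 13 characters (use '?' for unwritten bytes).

Fragment 1: offset=5 data="oI" -> buffer=?????oI??????
Fragment 2: offset=0 data="BUYXT" -> buffer=BUYXToI??????
Fragment 3: offset=12 data="G" -> buffer=BUYXToI?????G

Answer: BUYXToI?????G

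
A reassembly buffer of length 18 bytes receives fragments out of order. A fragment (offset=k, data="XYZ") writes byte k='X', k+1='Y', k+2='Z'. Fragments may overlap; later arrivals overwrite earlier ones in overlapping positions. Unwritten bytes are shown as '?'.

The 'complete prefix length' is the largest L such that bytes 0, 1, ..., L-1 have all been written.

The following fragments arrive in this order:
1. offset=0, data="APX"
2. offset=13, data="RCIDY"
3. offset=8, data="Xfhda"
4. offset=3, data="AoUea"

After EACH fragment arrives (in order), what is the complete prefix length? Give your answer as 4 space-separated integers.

Answer: 3 3 3 18

Derivation:
Fragment 1: offset=0 data="APX" -> buffer=APX??????????????? -> prefix_len=3
Fragment 2: offset=13 data="RCIDY" -> buffer=APX??????????RCIDY -> prefix_len=3
Fragment 3: offset=8 data="Xfhda" -> buffer=APX?????XfhdaRCIDY -> prefix_len=3
Fragment 4: offset=3 data="AoUea" -> buffer=APXAoUeaXfhdaRCIDY -> prefix_len=18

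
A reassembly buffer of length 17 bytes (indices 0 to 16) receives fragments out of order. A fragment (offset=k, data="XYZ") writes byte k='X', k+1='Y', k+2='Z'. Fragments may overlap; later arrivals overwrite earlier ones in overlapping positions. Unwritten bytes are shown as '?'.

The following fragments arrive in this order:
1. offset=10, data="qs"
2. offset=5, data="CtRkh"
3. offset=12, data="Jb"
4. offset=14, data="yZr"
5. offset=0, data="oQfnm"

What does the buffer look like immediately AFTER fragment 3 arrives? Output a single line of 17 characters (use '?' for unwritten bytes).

Fragment 1: offset=10 data="qs" -> buffer=??????????qs?????
Fragment 2: offset=5 data="CtRkh" -> buffer=?????CtRkhqs?????
Fragment 3: offset=12 data="Jb" -> buffer=?????CtRkhqsJb???

Answer: ?????CtRkhqsJb???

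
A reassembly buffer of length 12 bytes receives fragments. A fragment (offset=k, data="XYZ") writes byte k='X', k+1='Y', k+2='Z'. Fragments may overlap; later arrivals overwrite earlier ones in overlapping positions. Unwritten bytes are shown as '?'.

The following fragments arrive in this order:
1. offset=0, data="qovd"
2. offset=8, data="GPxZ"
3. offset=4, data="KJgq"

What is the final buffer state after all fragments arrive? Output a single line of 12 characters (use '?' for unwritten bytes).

Answer: qovdKJgqGPxZ

Derivation:
Fragment 1: offset=0 data="qovd" -> buffer=qovd????????
Fragment 2: offset=8 data="GPxZ" -> buffer=qovd????GPxZ
Fragment 3: offset=4 data="KJgq" -> buffer=qovdKJgqGPxZ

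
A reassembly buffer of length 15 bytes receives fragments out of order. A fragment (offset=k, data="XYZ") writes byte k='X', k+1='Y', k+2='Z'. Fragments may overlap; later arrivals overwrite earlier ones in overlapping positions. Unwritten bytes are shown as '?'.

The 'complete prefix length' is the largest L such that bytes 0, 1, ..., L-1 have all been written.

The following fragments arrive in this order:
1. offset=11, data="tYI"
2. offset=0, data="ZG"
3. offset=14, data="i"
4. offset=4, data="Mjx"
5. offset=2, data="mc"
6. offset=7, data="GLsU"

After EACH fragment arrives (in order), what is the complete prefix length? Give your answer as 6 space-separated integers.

Fragment 1: offset=11 data="tYI" -> buffer=???????????tYI? -> prefix_len=0
Fragment 2: offset=0 data="ZG" -> buffer=ZG?????????tYI? -> prefix_len=2
Fragment 3: offset=14 data="i" -> buffer=ZG?????????tYIi -> prefix_len=2
Fragment 4: offset=4 data="Mjx" -> buffer=ZG??Mjx????tYIi -> prefix_len=2
Fragment 5: offset=2 data="mc" -> buffer=ZGmcMjx????tYIi -> prefix_len=7
Fragment 6: offset=7 data="GLsU" -> buffer=ZGmcMjxGLsUtYIi -> prefix_len=15

Answer: 0 2 2 2 7 15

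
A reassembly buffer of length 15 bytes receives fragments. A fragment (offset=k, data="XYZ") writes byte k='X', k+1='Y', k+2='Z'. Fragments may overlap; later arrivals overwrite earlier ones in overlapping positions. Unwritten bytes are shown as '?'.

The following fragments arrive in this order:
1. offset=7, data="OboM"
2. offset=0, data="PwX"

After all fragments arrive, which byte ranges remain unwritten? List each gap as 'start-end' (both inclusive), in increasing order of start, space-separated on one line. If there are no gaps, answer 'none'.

Answer: 3-6 11-14

Derivation:
Fragment 1: offset=7 len=4
Fragment 2: offset=0 len=3
Gaps: 3-6 11-14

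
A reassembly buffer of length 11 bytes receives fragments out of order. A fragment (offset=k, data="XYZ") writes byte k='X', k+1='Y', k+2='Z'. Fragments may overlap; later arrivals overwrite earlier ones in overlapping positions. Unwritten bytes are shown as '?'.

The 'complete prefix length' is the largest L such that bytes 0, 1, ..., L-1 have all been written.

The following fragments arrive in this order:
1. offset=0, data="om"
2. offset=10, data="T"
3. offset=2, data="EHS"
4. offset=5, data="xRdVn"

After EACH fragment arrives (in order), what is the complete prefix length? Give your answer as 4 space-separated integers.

Answer: 2 2 5 11

Derivation:
Fragment 1: offset=0 data="om" -> buffer=om????????? -> prefix_len=2
Fragment 2: offset=10 data="T" -> buffer=om????????T -> prefix_len=2
Fragment 3: offset=2 data="EHS" -> buffer=omEHS?????T -> prefix_len=5
Fragment 4: offset=5 data="xRdVn" -> buffer=omEHSxRdVnT -> prefix_len=11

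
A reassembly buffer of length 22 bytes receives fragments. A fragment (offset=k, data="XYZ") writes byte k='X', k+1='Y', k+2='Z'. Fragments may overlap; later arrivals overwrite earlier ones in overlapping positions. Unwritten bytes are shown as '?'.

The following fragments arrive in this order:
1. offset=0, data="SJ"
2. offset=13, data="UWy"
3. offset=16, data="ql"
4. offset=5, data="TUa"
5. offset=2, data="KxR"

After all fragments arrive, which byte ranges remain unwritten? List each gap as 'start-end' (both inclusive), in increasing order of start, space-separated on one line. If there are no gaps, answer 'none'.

Answer: 8-12 18-21

Derivation:
Fragment 1: offset=0 len=2
Fragment 2: offset=13 len=3
Fragment 3: offset=16 len=2
Fragment 4: offset=5 len=3
Fragment 5: offset=2 len=3
Gaps: 8-12 18-21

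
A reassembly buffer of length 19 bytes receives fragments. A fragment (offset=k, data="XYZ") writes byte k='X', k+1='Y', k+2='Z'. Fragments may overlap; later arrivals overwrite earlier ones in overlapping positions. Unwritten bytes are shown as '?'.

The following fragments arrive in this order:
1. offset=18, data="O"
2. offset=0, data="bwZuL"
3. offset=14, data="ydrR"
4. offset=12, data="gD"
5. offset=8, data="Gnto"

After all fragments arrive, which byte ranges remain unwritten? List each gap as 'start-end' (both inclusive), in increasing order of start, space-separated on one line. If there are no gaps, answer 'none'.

Answer: 5-7

Derivation:
Fragment 1: offset=18 len=1
Fragment 2: offset=0 len=5
Fragment 3: offset=14 len=4
Fragment 4: offset=12 len=2
Fragment 5: offset=8 len=4
Gaps: 5-7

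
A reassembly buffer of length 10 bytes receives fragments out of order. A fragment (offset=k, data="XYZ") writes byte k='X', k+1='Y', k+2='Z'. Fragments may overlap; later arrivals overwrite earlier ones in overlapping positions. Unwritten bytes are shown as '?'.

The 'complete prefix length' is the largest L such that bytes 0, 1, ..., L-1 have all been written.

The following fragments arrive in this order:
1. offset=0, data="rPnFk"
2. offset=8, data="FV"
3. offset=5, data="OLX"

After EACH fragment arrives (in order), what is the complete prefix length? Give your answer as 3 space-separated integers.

Answer: 5 5 10

Derivation:
Fragment 1: offset=0 data="rPnFk" -> buffer=rPnFk????? -> prefix_len=5
Fragment 2: offset=8 data="FV" -> buffer=rPnFk???FV -> prefix_len=5
Fragment 3: offset=5 data="OLX" -> buffer=rPnFkOLXFV -> prefix_len=10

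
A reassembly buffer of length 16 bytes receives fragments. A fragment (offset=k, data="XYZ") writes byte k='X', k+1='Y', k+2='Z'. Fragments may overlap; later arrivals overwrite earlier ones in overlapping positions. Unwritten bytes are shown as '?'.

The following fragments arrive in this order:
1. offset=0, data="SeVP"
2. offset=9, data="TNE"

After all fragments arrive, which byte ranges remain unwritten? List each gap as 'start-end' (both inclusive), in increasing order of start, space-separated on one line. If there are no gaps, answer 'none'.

Answer: 4-8 12-15

Derivation:
Fragment 1: offset=0 len=4
Fragment 2: offset=9 len=3
Gaps: 4-8 12-15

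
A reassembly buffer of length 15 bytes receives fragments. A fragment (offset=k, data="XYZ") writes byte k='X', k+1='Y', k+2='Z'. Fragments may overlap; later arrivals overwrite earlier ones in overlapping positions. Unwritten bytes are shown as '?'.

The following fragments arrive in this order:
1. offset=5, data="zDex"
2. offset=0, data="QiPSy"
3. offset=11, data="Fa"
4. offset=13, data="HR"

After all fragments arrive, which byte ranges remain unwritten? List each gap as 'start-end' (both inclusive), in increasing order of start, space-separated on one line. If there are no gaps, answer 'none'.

Answer: 9-10

Derivation:
Fragment 1: offset=5 len=4
Fragment 2: offset=0 len=5
Fragment 3: offset=11 len=2
Fragment 4: offset=13 len=2
Gaps: 9-10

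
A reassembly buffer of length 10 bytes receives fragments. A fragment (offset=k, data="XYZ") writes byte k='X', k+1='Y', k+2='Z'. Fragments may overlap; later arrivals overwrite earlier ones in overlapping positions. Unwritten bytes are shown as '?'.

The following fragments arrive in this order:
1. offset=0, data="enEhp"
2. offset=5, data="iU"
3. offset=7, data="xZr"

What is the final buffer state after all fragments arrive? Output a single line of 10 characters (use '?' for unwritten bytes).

Fragment 1: offset=0 data="enEhp" -> buffer=enEhp?????
Fragment 2: offset=5 data="iU" -> buffer=enEhpiU???
Fragment 3: offset=7 data="xZr" -> buffer=enEhpiUxZr

Answer: enEhpiUxZr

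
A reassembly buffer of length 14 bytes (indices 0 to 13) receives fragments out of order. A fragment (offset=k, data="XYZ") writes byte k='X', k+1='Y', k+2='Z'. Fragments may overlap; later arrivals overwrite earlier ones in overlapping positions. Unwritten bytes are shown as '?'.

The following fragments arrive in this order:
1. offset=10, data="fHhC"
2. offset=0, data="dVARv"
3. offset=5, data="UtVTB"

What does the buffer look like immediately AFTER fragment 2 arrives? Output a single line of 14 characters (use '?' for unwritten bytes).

Answer: dVARv?????fHhC

Derivation:
Fragment 1: offset=10 data="fHhC" -> buffer=??????????fHhC
Fragment 2: offset=0 data="dVARv" -> buffer=dVARv?????fHhC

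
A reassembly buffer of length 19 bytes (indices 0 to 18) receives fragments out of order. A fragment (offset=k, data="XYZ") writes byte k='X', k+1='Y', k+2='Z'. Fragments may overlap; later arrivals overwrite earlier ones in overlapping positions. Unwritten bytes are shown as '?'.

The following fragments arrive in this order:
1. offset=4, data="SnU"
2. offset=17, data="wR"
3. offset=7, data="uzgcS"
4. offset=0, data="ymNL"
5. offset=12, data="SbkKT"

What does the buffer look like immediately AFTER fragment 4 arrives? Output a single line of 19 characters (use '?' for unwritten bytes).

Fragment 1: offset=4 data="SnU" -> buffer=????SnU????????????
Fragment 2: offset=17 data="wR" -> buffer=????SnU??????????wR
Fragment 3: offset=7 data="uzgcS" -> buffer=????SnUuzgcS?????wR
Fragment 4: offset=0 data="ymNL" -> buffer=ymNLSnUuzgcS?????wR

Answer: ymNLSnUuzgcS?????wR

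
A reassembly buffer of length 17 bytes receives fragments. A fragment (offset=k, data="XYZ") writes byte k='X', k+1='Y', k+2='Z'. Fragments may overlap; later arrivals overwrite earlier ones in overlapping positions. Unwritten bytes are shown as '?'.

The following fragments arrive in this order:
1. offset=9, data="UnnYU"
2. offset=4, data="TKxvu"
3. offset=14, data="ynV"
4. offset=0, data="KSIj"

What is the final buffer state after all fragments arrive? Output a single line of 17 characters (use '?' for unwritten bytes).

Fragment 1: offset=9 data="UnnYU" -> buffer=?????????UnnYU???
Fragment 2: offset=4 data="TKxvu" -> buffer=????TKxvuUnnYU???
Fragment 3: offset=14 data="ynV" -> buffer=????TKxvuUnnYUynV
Fragment 4: offset=0 data="KSIj" -> buffer=KSIjTKxvuUnnYUynV

Answer: KSIjTKxvuUnnYUynV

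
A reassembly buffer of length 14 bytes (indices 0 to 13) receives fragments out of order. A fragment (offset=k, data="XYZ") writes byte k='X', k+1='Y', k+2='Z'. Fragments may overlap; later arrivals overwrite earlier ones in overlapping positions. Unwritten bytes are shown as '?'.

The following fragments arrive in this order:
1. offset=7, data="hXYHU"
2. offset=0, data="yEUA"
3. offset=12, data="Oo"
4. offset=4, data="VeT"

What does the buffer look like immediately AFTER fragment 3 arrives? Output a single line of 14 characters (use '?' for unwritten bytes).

Fragment 1: offset=7 data="hXYHU" -> buffer=???????hXYHU??
Fragment 2: offset=0 data="yEUA" -> buffer=yEUA???hXYHU??
Fragment 3: offset=12 data="Oo" -> buffer=yEUA???hXYHUOo

Answer: yEUA???hXYHUOo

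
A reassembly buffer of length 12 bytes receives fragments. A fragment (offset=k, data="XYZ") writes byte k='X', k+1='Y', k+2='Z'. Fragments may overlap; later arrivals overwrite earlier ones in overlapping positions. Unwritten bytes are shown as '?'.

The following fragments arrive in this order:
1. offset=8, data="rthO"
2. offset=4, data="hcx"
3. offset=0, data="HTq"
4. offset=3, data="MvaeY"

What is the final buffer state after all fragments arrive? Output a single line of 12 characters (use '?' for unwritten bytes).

Answer: HTqMvaeYrthO

Derivation:
Fragment 1: offset=8 data="rthO" -> buffer=????????rthO
Fragment 2: offset=4 data="hcx" -> buffer=????hcx?rthO
Fragment 3: offset=0 data="HTq" -> buffer=HTq?hcx?rthO
Fragment 4: offset=3 data="MvaeY" -> buffer=HTqMvaeYrthO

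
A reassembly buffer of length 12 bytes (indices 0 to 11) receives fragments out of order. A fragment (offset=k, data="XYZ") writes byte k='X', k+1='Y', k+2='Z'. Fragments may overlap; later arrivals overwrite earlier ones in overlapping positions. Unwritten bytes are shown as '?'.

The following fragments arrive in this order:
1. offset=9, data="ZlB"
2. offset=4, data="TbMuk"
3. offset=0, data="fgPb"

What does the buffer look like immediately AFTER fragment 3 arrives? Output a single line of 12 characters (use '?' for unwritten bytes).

Fragment 1: offset=9 data="ZlB" -> buffer=?????????ZlB
Fragment 2: offset=4 data="TbMuk" -> buffer=????TbMukZlB
Fragment 3: offset=0 data="fgPb" -> buffer=fgPbTbMukZlB

Answer: fgPbTbMukZlB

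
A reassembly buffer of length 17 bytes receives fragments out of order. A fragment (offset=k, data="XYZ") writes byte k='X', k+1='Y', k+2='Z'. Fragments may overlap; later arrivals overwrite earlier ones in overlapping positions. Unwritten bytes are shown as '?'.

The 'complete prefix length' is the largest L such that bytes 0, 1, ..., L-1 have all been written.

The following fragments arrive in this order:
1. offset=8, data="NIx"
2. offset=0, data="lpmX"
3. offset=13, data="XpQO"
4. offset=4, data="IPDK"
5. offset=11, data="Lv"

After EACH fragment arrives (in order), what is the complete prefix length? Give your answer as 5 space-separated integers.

Fragment 1: offset=8 data="NIx" -> buffer=????????NIx?????? -> prefix_len=0
Fragment 2: offset=0 data="lpmX" -> buffer=lpmX????NIx?????? -> prefix_len=4
Fragment 3: offset=13 data="XpQO" -> buffer=lpmX????NIx??XpQO -> prefix_len=4
Fragment 4: offset=4 data="IPDK" -> buffer=lpmXIPDKNIx??XpQO -> prefix_len=11
Fragment 5: offset=11 data="Lv" -> buffer=lpmXIPDKNIxLvXpQO -> prefix_len=17

Answer: 0 4 4 11 17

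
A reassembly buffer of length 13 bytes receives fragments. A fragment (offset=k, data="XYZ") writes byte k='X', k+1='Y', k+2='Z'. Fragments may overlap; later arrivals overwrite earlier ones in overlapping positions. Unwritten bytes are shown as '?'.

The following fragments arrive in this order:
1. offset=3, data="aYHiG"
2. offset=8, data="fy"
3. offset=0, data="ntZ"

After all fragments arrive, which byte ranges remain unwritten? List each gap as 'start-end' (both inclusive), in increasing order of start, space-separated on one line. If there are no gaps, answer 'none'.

Answer: 10-12

Derivation:
Fragment 1: offset=3 len=5
Fragment 2: offset=8 len=2
Fragment 3: offset=0 len=3
Gaps: 10-12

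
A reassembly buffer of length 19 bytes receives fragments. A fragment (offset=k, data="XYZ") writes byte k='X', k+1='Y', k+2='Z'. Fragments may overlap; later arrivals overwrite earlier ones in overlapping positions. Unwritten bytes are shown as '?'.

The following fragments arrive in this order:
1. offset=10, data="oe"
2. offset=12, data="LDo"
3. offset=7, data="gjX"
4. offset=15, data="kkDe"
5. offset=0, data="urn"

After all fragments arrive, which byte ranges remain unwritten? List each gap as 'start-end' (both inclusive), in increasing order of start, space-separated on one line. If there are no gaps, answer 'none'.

Answer: 3-6

Derivation:
Fragment 1: offset=10 len=2
Fragment 2: offset=12 len=3
Fragment 3: offset=7 len=3
Fragment 4: offset=15 len=4
Fragment 5: offset=0 len=3
Gaps: 3-6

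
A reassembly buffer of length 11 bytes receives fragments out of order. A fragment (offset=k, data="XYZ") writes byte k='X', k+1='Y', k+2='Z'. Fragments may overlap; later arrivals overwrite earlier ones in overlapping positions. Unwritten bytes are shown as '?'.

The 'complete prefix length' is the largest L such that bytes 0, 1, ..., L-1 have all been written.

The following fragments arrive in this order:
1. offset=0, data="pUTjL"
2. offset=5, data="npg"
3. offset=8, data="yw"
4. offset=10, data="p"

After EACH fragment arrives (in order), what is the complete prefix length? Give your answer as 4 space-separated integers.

Fragment 1: offset=0 data="pUTjL" -> buffer=pUTjL?????? -> prefix_len=5
Fragment 2: offset=5 data="npg" -> buffer=pUTjLnpg??? -> prefix_len=8
Fragment 3: offset=8 data="yw" -> buffer=pUTjLnpgyw? -> prefix_len=10
Fragment 4: offset=10 data="p" -> buffer=pUTjLnpgywp -> prefix_len=11

Answer: 5 8 10 11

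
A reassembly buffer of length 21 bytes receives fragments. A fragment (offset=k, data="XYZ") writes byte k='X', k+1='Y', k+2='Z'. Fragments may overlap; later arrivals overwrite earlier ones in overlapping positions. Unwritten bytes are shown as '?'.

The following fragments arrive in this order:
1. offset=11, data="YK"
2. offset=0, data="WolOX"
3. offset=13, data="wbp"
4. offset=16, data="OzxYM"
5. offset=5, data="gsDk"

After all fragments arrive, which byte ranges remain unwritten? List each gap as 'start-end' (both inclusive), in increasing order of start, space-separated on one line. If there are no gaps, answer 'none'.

Fragment 1: offset=11 len=2
Fragment 2: offset=0 len=5
Fragment 3: offset=13 len=3
Fragment 4: offset=16 len=5
Fragment 5: offset=5 len=4
Gaps: 9-10

Answer: 9-10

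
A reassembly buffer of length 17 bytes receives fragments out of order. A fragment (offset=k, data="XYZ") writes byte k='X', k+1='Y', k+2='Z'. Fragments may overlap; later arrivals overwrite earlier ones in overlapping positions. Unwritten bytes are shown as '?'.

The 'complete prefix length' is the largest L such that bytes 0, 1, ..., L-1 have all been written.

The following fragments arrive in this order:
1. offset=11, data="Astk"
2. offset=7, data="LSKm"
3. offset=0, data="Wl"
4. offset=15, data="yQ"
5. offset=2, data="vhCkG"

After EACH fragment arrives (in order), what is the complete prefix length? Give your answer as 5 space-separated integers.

Fragment 1: offset=11 data="Astk" -> buffer=???????????Astk?? -> prefix_len=0
Fragment 2: offset=7 data="LSKm" -> buffer=???????LSKmAstk?? -> prefix_len=0
Fragment 3: offset=0 data="Wl" -> buffer=Wl?????LSKmAstk?? -> prefix_len=2
Fragment 4: offset=15 data="yQ" -> buffer=Wl?????LSKmAstkyQ -> prefix_len=2
Fragment 5: offset=2 data="vhCkG" -> buffer=WlvhCkGLSKmAstkyQ -> prefix_len=17

Answer: 0 0 2 2 17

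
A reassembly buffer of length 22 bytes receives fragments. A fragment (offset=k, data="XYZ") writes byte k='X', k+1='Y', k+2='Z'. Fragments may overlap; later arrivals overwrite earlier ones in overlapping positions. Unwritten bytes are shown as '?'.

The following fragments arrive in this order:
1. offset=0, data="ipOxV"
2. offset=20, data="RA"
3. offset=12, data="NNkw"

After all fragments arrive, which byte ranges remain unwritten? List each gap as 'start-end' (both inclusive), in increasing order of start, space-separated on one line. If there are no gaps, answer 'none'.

Answer: 5-11 16-19

Derivation:
Fragment 1: offset=0 len=5
Fragment 2: offset=20 len=2
Fragment 3: offset=12 len=4
Gaps: 5-11 16-19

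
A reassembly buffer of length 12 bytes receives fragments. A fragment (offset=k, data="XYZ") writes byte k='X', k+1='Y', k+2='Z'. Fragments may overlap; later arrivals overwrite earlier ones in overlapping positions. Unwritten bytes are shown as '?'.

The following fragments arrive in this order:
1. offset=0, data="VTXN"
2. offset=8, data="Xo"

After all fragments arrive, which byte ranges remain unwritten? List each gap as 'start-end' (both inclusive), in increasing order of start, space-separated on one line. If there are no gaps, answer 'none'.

Fragment 1: offset=0 len=4
Fragment 2: offset=8 len=2
Gaps: 4-7 10-11

Answer: 4-7 10-11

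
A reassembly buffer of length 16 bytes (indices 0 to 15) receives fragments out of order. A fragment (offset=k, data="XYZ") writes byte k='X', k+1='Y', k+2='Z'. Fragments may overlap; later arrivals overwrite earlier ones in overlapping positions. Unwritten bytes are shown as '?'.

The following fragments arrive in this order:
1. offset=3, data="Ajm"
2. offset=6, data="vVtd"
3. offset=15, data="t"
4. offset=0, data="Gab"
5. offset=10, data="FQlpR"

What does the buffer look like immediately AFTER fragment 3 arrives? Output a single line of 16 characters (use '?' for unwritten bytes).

Fragment 1: offset=3 data="Ajm" -> buffer=???Ajm??????????
Fragment 2: offset=6 data="vVtd" -> buffer=???AjmvVtd??????
Fragment 3: offset=15 data="t" -> buffer=???AjmvVtd?????t

Answer: ???AjmvVtd?????t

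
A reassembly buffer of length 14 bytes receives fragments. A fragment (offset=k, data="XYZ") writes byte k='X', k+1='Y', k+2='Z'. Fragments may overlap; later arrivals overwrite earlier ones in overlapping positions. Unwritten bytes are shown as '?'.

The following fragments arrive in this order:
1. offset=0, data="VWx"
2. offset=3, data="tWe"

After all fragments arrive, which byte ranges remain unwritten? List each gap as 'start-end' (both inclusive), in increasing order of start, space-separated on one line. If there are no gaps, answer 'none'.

Fragment 1: offset=0 len=3
Fragment 2: offset=3 len=3
Gaps: 6-13

Answer: 6-13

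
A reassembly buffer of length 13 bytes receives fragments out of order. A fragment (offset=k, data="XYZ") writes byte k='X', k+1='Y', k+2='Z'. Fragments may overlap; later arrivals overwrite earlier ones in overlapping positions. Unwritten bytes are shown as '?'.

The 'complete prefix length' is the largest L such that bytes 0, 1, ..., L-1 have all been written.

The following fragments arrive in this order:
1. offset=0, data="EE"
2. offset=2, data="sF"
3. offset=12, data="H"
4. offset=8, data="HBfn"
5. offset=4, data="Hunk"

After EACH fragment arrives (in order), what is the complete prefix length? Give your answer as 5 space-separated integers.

Answer: 2 4 4 4 13

Derivation:
Fragment 1: offset=0 data="EE" -> buffer=EE??????????? -> prefix_len=2
Fragment 2: offset=2 data="sF" -> buffer=EEsF????????? -> prefix_len=4
Fragment 3: offset=12 data="H" -> buffer=EEsF????????H -> prefix_len=4
Fragment 4: offset=8 data="HBfn" -> buffer=EEsF????HBfnH -> prefix_len=4
Fragment 5: offset=4 data="Hunk" -> buffer=EEsFHunkHBfnH -> prefix_len=13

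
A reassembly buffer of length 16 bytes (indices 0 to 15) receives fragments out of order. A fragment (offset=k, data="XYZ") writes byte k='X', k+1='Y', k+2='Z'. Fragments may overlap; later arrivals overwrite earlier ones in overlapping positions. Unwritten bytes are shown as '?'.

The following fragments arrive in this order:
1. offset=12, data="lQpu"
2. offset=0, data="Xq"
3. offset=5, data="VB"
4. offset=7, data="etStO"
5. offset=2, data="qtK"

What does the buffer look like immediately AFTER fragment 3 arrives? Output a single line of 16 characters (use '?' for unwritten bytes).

Fragment 1: offset=12 data="lQpu" -> buffer=????????????lQpu
Fragment 2: offset=0 data="Xq" -> buffer=Xq??????????lQpu
Fragment 3: offset=5 data="VB" -> buffer=Xq???VB?????lQpu

Answer: Xq???VB?????lQpu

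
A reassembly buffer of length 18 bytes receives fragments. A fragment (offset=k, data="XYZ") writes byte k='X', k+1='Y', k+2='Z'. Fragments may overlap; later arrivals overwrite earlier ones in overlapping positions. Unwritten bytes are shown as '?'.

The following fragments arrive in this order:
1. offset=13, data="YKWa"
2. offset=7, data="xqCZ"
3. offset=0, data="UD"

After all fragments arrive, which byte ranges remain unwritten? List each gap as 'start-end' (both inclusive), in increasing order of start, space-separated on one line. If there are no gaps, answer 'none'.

Answer: 2-6 11-12 17-17

Derivation:
Fragment 1: offset=13 len=4
Fragment 2: offset=7 len=4
Fragment 3: offset=0 len=2
Gaps: 2-6 11-12 17-17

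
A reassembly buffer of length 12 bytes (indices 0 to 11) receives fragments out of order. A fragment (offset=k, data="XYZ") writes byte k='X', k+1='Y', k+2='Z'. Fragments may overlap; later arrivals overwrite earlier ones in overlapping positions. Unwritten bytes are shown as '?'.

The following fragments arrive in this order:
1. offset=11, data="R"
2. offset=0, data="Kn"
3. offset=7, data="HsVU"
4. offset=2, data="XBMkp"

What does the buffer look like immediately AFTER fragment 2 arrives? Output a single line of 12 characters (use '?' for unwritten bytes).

Answer: Kn?????????R

Derivation:
Fragment 1: offset=11 data="R" -> buffer=???????????R
Fragment 2: offset=0 data="Kn" -> buffer=Kn?????????R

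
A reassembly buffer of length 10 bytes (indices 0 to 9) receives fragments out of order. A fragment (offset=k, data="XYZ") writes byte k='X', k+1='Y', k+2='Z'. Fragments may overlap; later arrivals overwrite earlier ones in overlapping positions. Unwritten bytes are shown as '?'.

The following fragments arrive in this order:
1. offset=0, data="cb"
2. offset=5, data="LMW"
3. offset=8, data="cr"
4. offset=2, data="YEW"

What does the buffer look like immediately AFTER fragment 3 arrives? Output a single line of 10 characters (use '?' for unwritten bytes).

Answer: cb???LMWcr

Derivation:
Fragment 1: offset=0 data="cb" -> buffer=cb????????
Fragment 2: offset=5 data="LMW" -> buffer=cb???LMW??
Fragment 3: offset=8 data="cr" -> buffer=cb???LMWcr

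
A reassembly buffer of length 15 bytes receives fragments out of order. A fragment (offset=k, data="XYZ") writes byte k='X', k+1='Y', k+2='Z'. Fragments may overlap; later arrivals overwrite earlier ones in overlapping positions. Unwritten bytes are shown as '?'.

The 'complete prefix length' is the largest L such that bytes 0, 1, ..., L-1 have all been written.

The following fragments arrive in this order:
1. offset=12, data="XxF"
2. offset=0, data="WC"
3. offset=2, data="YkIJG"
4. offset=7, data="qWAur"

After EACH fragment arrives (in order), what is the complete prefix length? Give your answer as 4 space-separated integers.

Answer: 0 2 7 15

Derivation:
Fragment 1: offset=12 data="XxF" -> buffer=????????????XxF -> prefix_len=0
Fragment 2: offset=0 data="WC" -> buffer=WC??????????XxF -> prefix_len=2
Fragment 3: offset=2 data="YkIJG" -> buffer=WCYkIJG?????XxF -> prefix_len=7
Fragment 4: offset=7 data="qWAur" -> buffer=WCYkIJGqWAurXxF -> prefix_len=15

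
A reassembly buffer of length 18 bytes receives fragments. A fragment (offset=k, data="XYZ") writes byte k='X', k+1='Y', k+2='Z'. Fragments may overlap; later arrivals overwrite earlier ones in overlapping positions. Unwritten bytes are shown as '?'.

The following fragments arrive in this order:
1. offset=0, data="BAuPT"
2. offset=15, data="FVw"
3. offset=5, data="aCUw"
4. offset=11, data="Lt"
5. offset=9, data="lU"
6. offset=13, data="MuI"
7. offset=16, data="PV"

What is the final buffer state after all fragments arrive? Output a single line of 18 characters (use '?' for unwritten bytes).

Fragment 1: offset=0 data="BAuPT" -> buffer=BAuPT?????????????
Fragment 2: offset=15 data="FVw" -> buffer=BAuPT??????????FVw
Fragment 3: offset=5 data="aCUw" -> buffer=BAuPTaCUw??????FVw
Fragment 4: offset=11 data="Lt" -> buffer=BAuPTaCUw??Lt??FVw
Fragment 5: offset=9 data="lU" -> buffer=BAuPTaCUwlULt??FVw
Fragment 6: offset=13 data="MuI" -> buffer=BAuPTaCUwlULtMuIVw
Fragment 7: offset=16 data="PV" -> buffer=BAuPTaCUwlULtMuIPV

Answer: BAuPTaCUwlULtMuIPV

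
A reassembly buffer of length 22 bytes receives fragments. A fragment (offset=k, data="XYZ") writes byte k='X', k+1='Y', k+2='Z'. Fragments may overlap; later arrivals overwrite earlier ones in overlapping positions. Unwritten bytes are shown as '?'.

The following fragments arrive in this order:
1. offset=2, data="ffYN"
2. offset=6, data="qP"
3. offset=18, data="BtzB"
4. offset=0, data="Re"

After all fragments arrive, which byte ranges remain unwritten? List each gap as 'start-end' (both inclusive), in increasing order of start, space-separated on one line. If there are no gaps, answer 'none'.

Fragment 1: offset=2 len=4
Fragment 2: offset=6 len=2
Fragment 3: offset=18 len=4
Fragment 4: offset=0 len=2
Gaps: 8-17

Answer: 8-17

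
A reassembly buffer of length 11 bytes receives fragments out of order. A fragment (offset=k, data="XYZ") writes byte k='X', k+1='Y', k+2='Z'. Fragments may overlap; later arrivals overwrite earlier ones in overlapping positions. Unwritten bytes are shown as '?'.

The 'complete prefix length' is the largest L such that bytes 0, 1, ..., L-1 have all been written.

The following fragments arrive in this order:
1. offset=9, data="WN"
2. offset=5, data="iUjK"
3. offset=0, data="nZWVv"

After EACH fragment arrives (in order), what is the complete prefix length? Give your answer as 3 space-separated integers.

Answer: 0 0 11

Derivation:
Fragment 1: offset=9 data="WN" -> buffer=?????????WN -> prefix_len=0
Fragment 2: offset=5 data="iUjK" -> buffer=?????iUjKWN -> prefix_len=0
Fragment 3: offset=0 data="nZWVv" -> buffer=nZWVviUjKWN -> prefix_len=11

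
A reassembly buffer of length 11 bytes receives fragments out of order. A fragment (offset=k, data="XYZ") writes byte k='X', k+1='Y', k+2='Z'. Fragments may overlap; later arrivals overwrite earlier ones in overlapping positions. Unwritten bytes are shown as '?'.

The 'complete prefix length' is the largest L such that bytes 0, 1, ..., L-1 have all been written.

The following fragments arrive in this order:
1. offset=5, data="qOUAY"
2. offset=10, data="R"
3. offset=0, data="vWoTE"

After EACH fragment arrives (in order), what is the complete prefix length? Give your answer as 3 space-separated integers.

Fragment 1: offset=5 data="qOUAY" -> buffer=?????qOUAY? -> prefix_len=0
Fragment 2: offset=10 data="R" -> buffer=?????qOUAYR -> prefix_len=0
Fragment 3: offset=0 data="vWoTE" -> buffer=vWoTEqOUAYR -> prefix_len=11

Answer: 0 0 11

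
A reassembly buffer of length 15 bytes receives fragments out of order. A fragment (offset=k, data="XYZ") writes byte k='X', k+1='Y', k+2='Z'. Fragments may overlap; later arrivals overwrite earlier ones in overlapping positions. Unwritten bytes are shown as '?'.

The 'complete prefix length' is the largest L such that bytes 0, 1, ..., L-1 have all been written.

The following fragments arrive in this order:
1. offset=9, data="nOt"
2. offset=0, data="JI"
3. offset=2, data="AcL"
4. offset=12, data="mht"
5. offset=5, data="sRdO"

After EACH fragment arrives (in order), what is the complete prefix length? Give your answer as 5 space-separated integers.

Fragment 1: offset=9 data="nOt" -> buffer=?????????nOt??? -> prefix_len=0
Fragment 2: offset=0 data="JI" -> buffer=JI???????nOt??? -> prefix_len=2
Fragment 3: offset=2 data="AcL" -> buffer=JIAcL????nOt??? -> prefix_len=5
Fragment 4: offset=12 data="mht" -> buffer=JIAcL????nOtmht -> prefix_len=5
Fragment 5: offset=5 data="sRdO" -> buffer=JIAcLsRdOnOtmht -> prefix_len=15

Answer: 0 2 5 5 15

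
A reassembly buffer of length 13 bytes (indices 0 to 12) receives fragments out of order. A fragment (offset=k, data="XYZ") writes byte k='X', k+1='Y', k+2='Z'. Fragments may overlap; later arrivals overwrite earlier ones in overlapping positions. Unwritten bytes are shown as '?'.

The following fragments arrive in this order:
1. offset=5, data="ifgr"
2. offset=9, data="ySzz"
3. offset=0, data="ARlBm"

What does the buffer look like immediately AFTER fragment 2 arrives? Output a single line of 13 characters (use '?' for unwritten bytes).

Fragment 1: offset=5 data="ifgr" -> buffer=?????ifgr????
Fragment 2: offset=9 data="ySzz" -> buffer=?????ifgrySzz

Answer: ?????ifgrySzz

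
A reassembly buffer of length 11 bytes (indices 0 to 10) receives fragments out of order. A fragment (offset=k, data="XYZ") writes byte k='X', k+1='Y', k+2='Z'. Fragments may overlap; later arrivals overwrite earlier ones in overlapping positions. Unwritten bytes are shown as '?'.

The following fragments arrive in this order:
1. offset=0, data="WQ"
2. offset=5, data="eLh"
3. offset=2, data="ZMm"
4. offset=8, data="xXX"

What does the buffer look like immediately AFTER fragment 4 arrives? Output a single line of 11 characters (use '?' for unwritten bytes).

Answer: WQZMmeLhxXX

Derivation:
Fragment 1: offset=0 data="WQ" -> buffer=WQ?????????
Fragment 2: offset=5 data="eLh" -> buffer=WQ???eLh???
Fragment 3: offset=2 data="ZMm" -> buffer=WQZMmeLh???
Fragment 4: offset=8 data="xXX" -> buffer=WQZMmeLhxXX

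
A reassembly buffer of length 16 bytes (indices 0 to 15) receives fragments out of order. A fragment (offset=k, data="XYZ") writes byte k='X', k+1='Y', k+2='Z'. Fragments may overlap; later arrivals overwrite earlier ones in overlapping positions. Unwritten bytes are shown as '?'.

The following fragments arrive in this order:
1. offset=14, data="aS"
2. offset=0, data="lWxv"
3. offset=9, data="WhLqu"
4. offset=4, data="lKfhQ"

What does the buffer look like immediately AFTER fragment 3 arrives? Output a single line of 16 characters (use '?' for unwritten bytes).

Answer: lWxv?????WhLquaS

Derivation:
Fragment 1: offset=14 data="aS" -> buffer=??????????????aS
Fragment 2: offset=0 data="lWxv" -> buffer=lWxv??????????aS
Fragment 3: offset=9 data="WhLqu" -> buffer=lWxv?????WhLquaS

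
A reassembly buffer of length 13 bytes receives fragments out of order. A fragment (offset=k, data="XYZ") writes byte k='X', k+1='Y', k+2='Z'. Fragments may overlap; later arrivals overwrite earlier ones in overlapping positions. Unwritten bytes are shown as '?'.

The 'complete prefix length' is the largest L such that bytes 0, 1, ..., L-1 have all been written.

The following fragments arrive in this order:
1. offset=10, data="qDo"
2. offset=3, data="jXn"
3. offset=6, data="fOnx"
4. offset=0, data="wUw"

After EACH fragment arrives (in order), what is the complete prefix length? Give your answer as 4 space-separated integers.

Answer: 0 0 0 13

Derivation:
Fragment 1: offset=10 data="qDo" -> buffer=??????????qDo -> prefix_len=0
Fragment 2: offset=3 data="jXn" -> buffer=???jXn????qDo -> prefix_len=0
Fragment 3: offset=6 data="fOnx" -> buffer=???jXnfOnxqDo -> prefix_len=0
Fragment 4: offset=0 data="wUw" -> buffer=wUwjXnfOnxqDo -> prefix_len=13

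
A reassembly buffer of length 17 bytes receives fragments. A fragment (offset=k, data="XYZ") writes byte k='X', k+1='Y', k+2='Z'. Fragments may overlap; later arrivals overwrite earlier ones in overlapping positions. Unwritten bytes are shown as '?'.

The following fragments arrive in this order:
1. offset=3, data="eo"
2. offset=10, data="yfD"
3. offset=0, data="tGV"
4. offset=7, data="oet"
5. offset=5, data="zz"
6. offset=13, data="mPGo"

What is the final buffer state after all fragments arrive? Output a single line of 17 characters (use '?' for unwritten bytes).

Answer: tGVeozzoetyfDmPGo

Derivation:
Fragment 1: offset=3 data="eo" -> buffer=???eo????????????
Fragment 2: offset=10 data="yfD" -> buffer=???eo?????yfD????
Fragment 3: offset=0 data="tGV" -> buffer=tGVeo?????yfD????
Fragment 4: offset=7 data="oet" -> buffer=tGVeo??oetyfD????
Fragment 5: offset=5 data="zz" -> buffer=tGVeozzoetyfD????
Fragment 6: offset=13 data="mPGo" -> buffer=tGVeozzoetyfDmPGo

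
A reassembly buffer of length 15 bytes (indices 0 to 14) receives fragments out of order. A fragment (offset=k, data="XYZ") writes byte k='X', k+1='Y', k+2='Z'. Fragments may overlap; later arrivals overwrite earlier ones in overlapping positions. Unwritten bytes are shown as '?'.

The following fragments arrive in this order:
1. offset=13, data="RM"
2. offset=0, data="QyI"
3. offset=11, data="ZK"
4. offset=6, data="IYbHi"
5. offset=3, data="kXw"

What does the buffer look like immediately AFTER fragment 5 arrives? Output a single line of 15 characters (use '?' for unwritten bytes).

Answer: QyIkXwIYbHiZKRM

Derivation:
Fragment 1: offset=13 data="RM" -> buffer=?????????????RM
Fragment 2: offset=0 data="QyI" -> buffer=QyI??????????RM
Fragment 3: offset=11 data="ZK" -> buffer=QyI????????ZKRM
Fragment 4: offset=6 data="IYbHi" -> buffer=QyI???IYbHiZKRM
Fragment 5: offset=3 data="kXw" -> buffer=QyIkXwIYbHiZKRM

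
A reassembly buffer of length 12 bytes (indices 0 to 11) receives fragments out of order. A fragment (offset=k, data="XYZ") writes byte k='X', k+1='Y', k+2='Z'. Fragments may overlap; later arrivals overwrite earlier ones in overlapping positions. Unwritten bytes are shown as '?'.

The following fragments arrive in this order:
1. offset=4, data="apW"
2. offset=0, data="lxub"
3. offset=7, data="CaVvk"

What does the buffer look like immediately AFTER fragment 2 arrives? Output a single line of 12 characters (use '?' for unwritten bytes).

Answer: lxubapW?????

Derivation:
Fragment 1: offset=4 data="apW" -> buffer=????apW?????
Fragment 2: offset=0 data="lxub" -> buffer=lxubapW?????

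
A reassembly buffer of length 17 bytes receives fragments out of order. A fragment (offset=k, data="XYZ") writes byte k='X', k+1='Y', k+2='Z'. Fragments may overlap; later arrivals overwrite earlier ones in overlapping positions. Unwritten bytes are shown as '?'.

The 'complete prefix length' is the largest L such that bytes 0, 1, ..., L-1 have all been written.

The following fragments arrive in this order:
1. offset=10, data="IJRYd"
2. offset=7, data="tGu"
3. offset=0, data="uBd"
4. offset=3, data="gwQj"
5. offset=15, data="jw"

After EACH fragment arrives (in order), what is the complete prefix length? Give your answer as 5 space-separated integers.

Answer: 0 0 3 15 17

Derivation:
Fragment 1: offset=10 data="IJRYd" -> buffer=??????????IJRYd?? -> prefix_len=0
Fragment 2: offset=7 data="tGu" -> buffer=???????tGuIJRYd?? -> prefix_len=0
Fragment 3: offset=0 data="uBd" -> buffer=uBd????tGuIJRYd?? -> prefix_len=3
Fragment 4: offset=3 data="gwQj" -> buffer=uBdgwQjtGuIJRYd?? -> prefix_len=15
Fragment 5: offset=15 data="jw" -> buffer=uBdgwQjtGuIJRYdjw -> prefix_len=17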